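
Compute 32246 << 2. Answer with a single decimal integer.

128984

32246 = 00111110111110110
shift left by 2 → 11111011111011000 = 128984
(equivalently, 32246 × 2^2 = 32246 × 4)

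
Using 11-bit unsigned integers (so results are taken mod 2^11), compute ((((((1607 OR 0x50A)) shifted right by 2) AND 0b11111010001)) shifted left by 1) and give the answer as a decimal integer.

930

1607 = 11001000111
0x50A = 10100001010
→ OR → 11101001111 = 1871
→ shifted right by 2 → 00111010011 = 467
0b11111010001 = 11111010001
→ AND → 00111010001 = 465
→ shifted left by 1 (mod 2^11) → 01110100010 = 930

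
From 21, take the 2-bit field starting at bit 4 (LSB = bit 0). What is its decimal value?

v = 0000010101
Shift right by 4: 000001
Mask low 2 bits: 01 = 1

1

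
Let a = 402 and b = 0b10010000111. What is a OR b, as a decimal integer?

402 = 00110010010
b = 10010000111
 OR → 10110010111 = 1431

1431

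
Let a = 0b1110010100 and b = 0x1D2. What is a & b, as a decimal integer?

400

a = 1110010100
0x1D2 = 0111010010
AND → 0110010000 = 400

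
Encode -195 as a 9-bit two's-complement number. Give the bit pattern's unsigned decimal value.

195 in 9 bits: 011000011
Invert: 100111100
Add 1:  100111101 = 317
(Check: 2^9 - 195 = 512 - 195 = 317.)

317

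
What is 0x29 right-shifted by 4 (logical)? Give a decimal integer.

0x29 = 101001
shift right by 4 → 000010 = 2
(equivalently, floor(41 / 16))

2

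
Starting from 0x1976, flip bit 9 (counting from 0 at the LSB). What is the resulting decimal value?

7030

x = 01100101110110
bit 9 is currently 0; toggle it via x ^ (1 << 9) = x ^ 512
→ 01101101110110 = 7030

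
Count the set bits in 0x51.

0x51 = 1010001
Count the 1s: 1 + 1 + 1 = 3

3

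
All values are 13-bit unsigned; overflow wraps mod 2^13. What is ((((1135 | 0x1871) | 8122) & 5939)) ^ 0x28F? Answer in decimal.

5564

1135 = 0010001101111
0x1871 = 1100001110001
→ | → 1110001111111 = 7295
8122 = 1111110111010
→ | → 1111111111111 = 8191
5939 = 1011100110011
→ & → 1011100110011 = 5939
0x28F = 0001010001111
→ ^ → 1010110111100 = 5564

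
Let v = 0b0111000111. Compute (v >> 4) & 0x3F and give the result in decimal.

v = 0111000111
Shift right by 4: 011100
Mask low 6 bits: 011100 = 28

28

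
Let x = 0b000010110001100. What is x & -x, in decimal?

4

x = 10110001100 = 1420
-x (two's complement) = …01001110100
AND   = 00000000100 = 4
(x & -x isolates the lowest set bit of x.)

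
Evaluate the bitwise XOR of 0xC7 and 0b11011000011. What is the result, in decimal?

1540

0xC7 = 00011000111
b = 11011000011
XOR → 11000000100 = 1540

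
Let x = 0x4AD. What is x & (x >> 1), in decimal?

x = 10010101101 = 1197
x>>1 = 01001010110
AND  = 00000000100 = 4
(x & (x >> 1) has a 1 wherever x has two consecutive 1 bits.)

4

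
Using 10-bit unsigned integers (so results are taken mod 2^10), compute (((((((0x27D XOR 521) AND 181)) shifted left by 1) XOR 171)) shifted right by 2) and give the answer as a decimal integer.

0x27D = 1001111101
521 = 1000001001
→ XOR → 0001110100 = 116
181 = 0010110101
→ AND → 0000110100 = 52
→ shifted left by 1 (mod 2^10) → 0001101000 = 104
171 = 0010101011
→ XOR → 0011000011 = 195
→ shifted right by 2 → 0000110000 = 48

48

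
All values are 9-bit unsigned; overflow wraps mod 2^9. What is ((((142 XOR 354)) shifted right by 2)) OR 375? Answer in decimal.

383

142 = 010001110
354 = 101100010
→ XOR → 111101100 = 492
→ shifted right by 2 → 001111011 = 123
375 = 101110111
→ OR → 101111111 = 383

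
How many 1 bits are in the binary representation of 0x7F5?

9

0x7F5 = 11111110101
Count the 1s: 1 + 1 + 1 + 1 + 1 + 1 + 1 + 1 + 1 = 9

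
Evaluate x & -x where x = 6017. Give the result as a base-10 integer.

1

x = 1011110000001 = 6017
-x (two's complement) = …0100001111111
AND   = 0000000000001 = 1
(x & -x isolates the lowest set bit of x.)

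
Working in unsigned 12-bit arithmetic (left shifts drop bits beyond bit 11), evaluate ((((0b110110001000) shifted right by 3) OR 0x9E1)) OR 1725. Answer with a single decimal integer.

4093

0b110110001000 = 110110001000
→ shifted right by 3 → 000110110001 = 433
0x9E1 = 100111100001
→ OR → 100111110001 = 2545
1725 = 011010111101
→ OR → 111111111101 = 4093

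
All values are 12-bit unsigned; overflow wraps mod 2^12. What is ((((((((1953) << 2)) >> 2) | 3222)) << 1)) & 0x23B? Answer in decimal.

554

1953 = 011110100001
→ << 2 (mod 2^12) → 111010000100 = 3716
→ >> 2 → 001110100001 = 929
3222 = 110010010110
→ | → 111110110111 = 4023
→ << 1 (mod 2^12) → 111101101110 = 3950
0x23B = 001000111011
→ & → 001000101010 = 554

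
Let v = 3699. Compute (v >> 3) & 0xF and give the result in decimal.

v = 111001110011
Shift right by 3: 111001110
Mask low 4 bits: 1110 = 14

14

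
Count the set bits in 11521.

5

11521 = 10110100000001
Count the 1s: 1 + 1 + 1 + 1 + 1 = 5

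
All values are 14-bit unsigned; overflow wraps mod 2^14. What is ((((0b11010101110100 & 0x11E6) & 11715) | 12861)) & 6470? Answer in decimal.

4420

0b11010101110100 = 11010101110100
0x11E6 = 01000111100110
→ & → 01000101100100 = 4452
11715 = 10110111000011
→ & → 00000101000000 = 320
12861 = 11001000111101
→ | → 11001101111101 = 13181
6470 = 01100101000110
→ & → 01000101000100 = 4420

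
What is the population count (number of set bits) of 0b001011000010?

n = 1011000010
Count the 1s: 1 + 1 + 1 + 1 = 4

4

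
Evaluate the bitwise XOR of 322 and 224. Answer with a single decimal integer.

418

322 = 101000010
224 = 011100000
XOR → 110100010 = 418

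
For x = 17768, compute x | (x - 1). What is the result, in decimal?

x = 100010101101000 = 17768
x - 1 = 100010101100111
OR    = 100010101101111 = 17775
(x | (x - 1) sets all bits below the lowest set bit.)

17775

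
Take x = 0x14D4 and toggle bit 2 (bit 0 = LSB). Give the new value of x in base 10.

5328

x = 1010011010100
bit 2 is currently 1; toggle it via x ^ (1 << 2) = x ^ 4
→ 1010011010000 = 5328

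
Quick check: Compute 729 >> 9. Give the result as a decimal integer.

729 = 1011011001
shift right by 9 → 0000000001 = 1
(equivalently, floor(729 / 512))

1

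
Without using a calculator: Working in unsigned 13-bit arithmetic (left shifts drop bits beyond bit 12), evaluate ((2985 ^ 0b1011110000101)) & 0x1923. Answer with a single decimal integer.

6176

2985 = 0101110101001
0b1011110000101 = 1011110000101
→ ^ → 1110000101100 = 7212
0x1923 = 1100100100011
→ & → 1100000100000 = 6176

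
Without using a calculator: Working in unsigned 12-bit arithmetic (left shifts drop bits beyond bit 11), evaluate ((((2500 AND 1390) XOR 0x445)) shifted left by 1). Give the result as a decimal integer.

2562

2500 = 100111000100
1390 = 010101101110
→ AND → 000101000100 = 324
0x445 = 010001000101
→ XOR → 010100000001 = 1281
→ shifted left by 1 (mod 2^12) → 101000000010 = 2562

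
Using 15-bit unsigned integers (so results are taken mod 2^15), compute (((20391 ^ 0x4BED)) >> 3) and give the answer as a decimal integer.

20391 = 100111110100111
0x4BED = 100101111101101
→ ^ → 000010001001010 = 1098
→ >> 3 → 000000010001001 = 137

137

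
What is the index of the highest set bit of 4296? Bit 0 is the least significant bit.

4296 = 1000011001000
The topmost 1 is at position 12 (since 2^12 = 4096 ≤ 4296 < 8192).

12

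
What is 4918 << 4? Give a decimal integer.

4918 = 00001001100110110
shift left by 4 → 10011001101100000 = 78688
(equivalently, 4918 × 2^4 = 4918 × 16)

78688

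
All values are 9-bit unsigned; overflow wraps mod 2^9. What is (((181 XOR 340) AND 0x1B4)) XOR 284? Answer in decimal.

188

181 = 010110101
340 = 101010100
→ XOR → 111100001 = 481
0x1B4 = 110110100
→ AND → 110100000 = 416
284 = 100011100
→ XOR → 010111100 = 188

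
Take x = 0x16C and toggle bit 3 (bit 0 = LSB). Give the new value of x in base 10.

x = 00101101100
bit 3 is currently 1; toggle it via x ^ (1 << 3) = x ^ 8
→ 00101100100 = 356

356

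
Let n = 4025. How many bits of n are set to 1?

9

4025 = 111110111001
Count the 1s: 1 + 1 + 1 + 1 + 1 + 1 + 1 + 1 + 1 = 9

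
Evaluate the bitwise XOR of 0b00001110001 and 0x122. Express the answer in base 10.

a = 001110001
0x122 = 100100010
XOR → 101010011 = 339

339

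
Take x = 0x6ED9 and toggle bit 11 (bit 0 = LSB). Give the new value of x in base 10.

26329

x = 110111011011001
bit 11 is currently 1; toggle it via x ^ (1 << 11) = x ^ 2048
→ 110011011011001 = 26329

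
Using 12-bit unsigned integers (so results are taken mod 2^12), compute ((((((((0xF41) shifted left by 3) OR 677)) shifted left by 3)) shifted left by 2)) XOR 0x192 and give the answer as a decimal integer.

0xF41 = 111101000001
→ shifted left by 3 (mod 2^12) → 101000001000 = 2568
677 = 001010100101
→ OR → 101010101101 = 2733
→ shifted left by 3 (mod 2^12) → 010101101000 = 1384
→ shifted left by 2 (mod 2^12) → 010110100000 = 1440
0x192 = 000110010010
→ XOR → 010000110010 = 1074

1074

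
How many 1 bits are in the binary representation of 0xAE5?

0xAE5 = 101011100101
Count the 1s: 1 + 1 + 1 + 1 + 1 + 1 + 1 = 7

7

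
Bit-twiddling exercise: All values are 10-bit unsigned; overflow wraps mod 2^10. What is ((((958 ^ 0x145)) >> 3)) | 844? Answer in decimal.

863

958 = 1110111110
0x145 = 0101000101
→ ^ → 1011111011 = 763
→ >> 3 → 0001011111 = 95
844 = 1101001100
→ | → 1101011111 = 863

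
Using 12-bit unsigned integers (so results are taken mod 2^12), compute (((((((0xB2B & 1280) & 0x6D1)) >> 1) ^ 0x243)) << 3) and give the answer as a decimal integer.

0xB2B = 101100101011
1280 = 010100000000
→ & → 000100000000 = 256
0x6D1 = 011011010001
→ & → 000000000000 = 0
→ >> 1 → 000000000000 = 0
0x243 = 001001000011
→ ^ → 001001000011 = 579
→ << 3 (mod 2^12) → 001000011000 = 536

536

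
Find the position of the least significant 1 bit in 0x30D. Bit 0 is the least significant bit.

0

0x30D = 1100001101
Trailing zeros: 0, so the lowest set bit is bit 0 (value 1).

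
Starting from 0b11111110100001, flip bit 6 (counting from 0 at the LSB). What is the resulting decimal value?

x = 11111110100001
bit 6 is currently 0; toggle it via x ^ (1 << 6) = x ^ 64
→ 11111111100001 = 16353

16353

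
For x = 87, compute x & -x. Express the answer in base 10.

1

x = 1010111 = 87
-x (two's complement) = …0101001
AND   = 0000001 = 1
(x & -x isolates the lowest set bit of x.)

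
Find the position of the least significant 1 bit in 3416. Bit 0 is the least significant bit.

3

3416 = 110101011000
Trailing zeros: 3, so the lowest set bit is bit 3 (value 8).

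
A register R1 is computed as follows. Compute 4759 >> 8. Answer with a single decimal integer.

4759 = 1001010010111
shift right by 8 → 0000000010010 = 18
(equivalently, floor(4759 / 256))

18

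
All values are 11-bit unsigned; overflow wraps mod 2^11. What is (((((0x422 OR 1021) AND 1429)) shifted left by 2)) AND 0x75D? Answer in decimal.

1620

0x422 = 10000100010
1021 = 01111111101
→ OR → 11111111111 = 2047
1429 = 10110010101
→ AND → 10110010101 = 1429
→ shifted left by 2 (mod 2^11) → 11001010100 = 1620
0x75D = 11101011101
→ AND → 11001010100 = 1620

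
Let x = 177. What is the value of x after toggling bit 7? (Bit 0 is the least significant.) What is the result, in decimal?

49

x = 0010110001
bit 7 is currently 1; toggle it via x ^ (1 << 7) = x ^ 128
→ 0000110001 = 49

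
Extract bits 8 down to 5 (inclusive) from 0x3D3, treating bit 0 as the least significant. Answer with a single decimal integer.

14

v = 1111010011
Shift right by 5: 11110
Mask low 4 bits: 1110 = 14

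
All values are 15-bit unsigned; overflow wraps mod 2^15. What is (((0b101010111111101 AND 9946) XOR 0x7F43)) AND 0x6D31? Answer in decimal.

0b101010111111101 = 101010111111101
9946 = 010011011011010
→ AND → 000010011011000 = 1240
0x7F43 = 111111101000011
→ XOR → 111101110011011 = 31643
0x6D31 = 110110100110001
→ AND → 110100100010001 = 26897

26897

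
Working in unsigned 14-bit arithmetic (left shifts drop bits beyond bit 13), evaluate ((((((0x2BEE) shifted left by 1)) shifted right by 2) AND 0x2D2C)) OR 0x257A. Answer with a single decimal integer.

9598

0x2BEE = 10101111101110
→ shifted left by 1 (mod 2^14) → 01011111011100 = 6108
→ shifted right by 2 → 00010111110111 = 1527
0x2D2C = 10110100101100
→ AND → 00010100100100 = 1316
0x257A = 10010101111010
→ OR → 10010101111110 = 9598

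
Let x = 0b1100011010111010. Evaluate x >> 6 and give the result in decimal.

x = 1100011010111010
shift right by 6 → 0000001100011010 = 794
(equivalently, floor(50874 / 64))

794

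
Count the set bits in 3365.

6

3365 = 110100100101
Count the 1s: 1 + 1 + 1 + 1 + 1 + 1 = 6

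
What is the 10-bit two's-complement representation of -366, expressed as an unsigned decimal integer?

366 in 10 bits: 0101101110
Invert: 1010010001
Add 1:  1010010010 = 658
(Check: 2^10 - 366 = 1024 - 366 = 658.)

658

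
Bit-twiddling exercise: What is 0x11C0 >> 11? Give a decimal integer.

2

0x11C0 = 1000111000000
shift right by 11 → 0000000000010 = 2
(equivalently, floor(4544 / 2048))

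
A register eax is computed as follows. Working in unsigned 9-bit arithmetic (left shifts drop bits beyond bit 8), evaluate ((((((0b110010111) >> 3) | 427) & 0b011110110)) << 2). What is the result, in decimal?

200

0b110010111 = 110010111
→ >> 3 → 000110010 = 50
427 = 110101011
→ | → 110111011 = 443
0b011110110 = 011110110
→ & → 010110010 = 178
→ << 2 (mod 2^9) → 011001000 = 200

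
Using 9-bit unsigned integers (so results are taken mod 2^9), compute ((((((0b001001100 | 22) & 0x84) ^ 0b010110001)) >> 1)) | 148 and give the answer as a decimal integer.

222

0b001001100 = 001001100
22 = 000010110
→ | → 001011110 = 94
0x84 = 010000100
→ & → 000000100 = 4
0b010110001 = 010110001
→ ^ → 010110101 = 181
→ >> 1 → 001011010 = 90
148 = 010010100
→ | → 011011110 = 222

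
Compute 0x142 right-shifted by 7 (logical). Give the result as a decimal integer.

0x142 = 101000010
shift right by 7 → 000000010 = 2
(equivalently, floor(322 / 128))

2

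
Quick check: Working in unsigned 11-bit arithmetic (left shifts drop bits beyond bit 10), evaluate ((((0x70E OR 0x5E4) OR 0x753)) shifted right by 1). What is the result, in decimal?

0x70E = 11100001110
0x5E4 = 10111100100
→ OR → 11111101110 = 2030
0x753 = 11101010011
→ OR → 11111111111 = 2047
→ shifted right by 1 → 01111111111 = 1023

1023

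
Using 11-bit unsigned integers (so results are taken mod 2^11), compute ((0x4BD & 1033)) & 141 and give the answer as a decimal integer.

0x4BD = 10010111101
1033 = 10000001001
→ & → 10000001001 = 1033
141 = 00010001101
→ & → 00000001001 = 9

9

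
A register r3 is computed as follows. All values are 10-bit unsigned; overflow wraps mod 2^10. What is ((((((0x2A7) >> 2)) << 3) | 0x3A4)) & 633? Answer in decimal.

0x2A7 = 1010100111
→ >> 2 → 0010101001 = 169
→ << 3 (mod 2^10) → 0101001000 = 328
0x3A4 = 1110100100
→ | → 1111101100 = 1004
633 = 1001111001
→ & → 1001101000 = 616

616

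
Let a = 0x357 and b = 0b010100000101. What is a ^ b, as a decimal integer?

1618

0x357 = 01101010111
b = 10100000101
XOR → 11001010010 = 1618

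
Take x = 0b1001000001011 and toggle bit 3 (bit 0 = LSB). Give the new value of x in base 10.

x = 1001000001011
bit 3 is currently 1; toggle it via x ^ (1 << 3) = x ^ 8
→ 1001000000011 = 4611

4611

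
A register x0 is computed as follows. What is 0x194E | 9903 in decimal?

0x194E = 01100101001110
9903 = 10011010101111
 OR → 11111111101111 = 16367

16367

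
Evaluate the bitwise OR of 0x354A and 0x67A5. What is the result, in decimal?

0x354A = 011010101001010
0x67A5 = 110011110100101
 OR → 111011111101111 = 30703

30703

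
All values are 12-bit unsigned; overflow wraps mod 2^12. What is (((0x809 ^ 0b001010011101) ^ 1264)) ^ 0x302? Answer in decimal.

0x809 = 100000001001
0b001010011101 = 001010011101
→ ^ → 101010010100 = 2708
1264 = 010011110000
→ ^ → 111001100100 = 3684
0x302 = 001100000010
→ ^ → 110101100110 = 3430

3430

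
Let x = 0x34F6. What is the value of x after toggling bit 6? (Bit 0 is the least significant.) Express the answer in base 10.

x = 11010011110110
bit 6 is currently 1; toggle it via x ^ (1 << 6) = x ^ 64
→ 11010010110110 = 13494

13494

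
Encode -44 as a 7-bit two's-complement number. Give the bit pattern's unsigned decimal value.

44 in 7 bits: 0101100
Invert: 1010011
Add 1:  1010100 = 84
(Check: 2^7 - 44 = 128 - 44 = 84.)

84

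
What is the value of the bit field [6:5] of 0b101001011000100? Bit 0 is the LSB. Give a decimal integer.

2

v = 101001011000100
Shift right by 5: 1010010110
Mask low 2 bits: 10 = 2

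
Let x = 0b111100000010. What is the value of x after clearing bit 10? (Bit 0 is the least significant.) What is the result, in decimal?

2818

x = 111100000010
bit 10 is currently 1; clear it via x & ~(1 << 10) = x & ~1024
→ 101100000010 = 2818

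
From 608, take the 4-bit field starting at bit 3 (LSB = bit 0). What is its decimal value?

12

v = 01001100000
Shift right by 3: 01001100
Mask low 4 bits: 1100 = 12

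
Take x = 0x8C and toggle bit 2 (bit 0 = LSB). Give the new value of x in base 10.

136

x = 010001100
bit 2 is currently 1; toggle it via x ^ (1 << 2) = x ^ 4
→ 010001000 = 136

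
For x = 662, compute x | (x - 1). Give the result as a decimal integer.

663

x = 1010010110 = 662
x - 1 = 1010010101
OR    = 1010010111 = 663
(x | (x - 1) sets all bits below the lowest set bit.)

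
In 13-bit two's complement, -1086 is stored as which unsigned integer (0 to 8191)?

7106

1086 in 13 bits: 0010000111110
Invert: 1101111000001
Add 1:  1101111000010 = 7106
(Check: 2^13 - 1086 = 8192 - 1086 = 7106.)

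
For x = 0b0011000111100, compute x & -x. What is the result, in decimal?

4

x = 11000111100 = 1596
-x (two's complement) = …00111000100
AND   = 00000000100 = 4
(x & -x isolates the lowest set bit of x.)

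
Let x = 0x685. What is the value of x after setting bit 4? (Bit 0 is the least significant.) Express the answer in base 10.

1685

x = 11010000101
bit 4 is currently 0; set it via x | (1 << 4) = x | 16
→ 11010010101 = 1685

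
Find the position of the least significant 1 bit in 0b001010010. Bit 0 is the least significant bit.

0b001010010 = 1010010
Trailing zeros: 1, so the lowest set bit is bit 1 (value 2).

1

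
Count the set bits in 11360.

5

11360 = 10110001100000
Count the 1s: 1 + 1 + 1 + 1 + 1 = 5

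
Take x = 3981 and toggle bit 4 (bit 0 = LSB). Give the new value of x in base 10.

3997

x = 0111110001101
bit 4 is currently 0; toggle it via x ^ (1 << 4) = x ^ 16
→ 0111110011101 = 3997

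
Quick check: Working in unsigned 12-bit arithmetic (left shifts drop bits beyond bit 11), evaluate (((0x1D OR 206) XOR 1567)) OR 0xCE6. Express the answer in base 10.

3814

0x1D = 000000011101
206 = 000011001110
→ OR → 000011011111 = 223
1567 = 011000011111
→ XOR → 011011000000 = 1728
0xCE6 = 110011100110
→ OR → 111011100110 = 3814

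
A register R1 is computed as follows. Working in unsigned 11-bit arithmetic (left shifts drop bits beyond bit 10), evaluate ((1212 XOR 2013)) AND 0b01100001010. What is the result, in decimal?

768

1212 = 10010111100
2013 = 11111011101
→ XOR → 01101100001 = 865
0b01100001010 = 01100001010
→ AND → 01100000000 = 768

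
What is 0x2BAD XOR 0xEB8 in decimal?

0x2BAD = 10101110101101
0xEB8 = 00111010111000
XOR → 10010100010101 = 9493

9493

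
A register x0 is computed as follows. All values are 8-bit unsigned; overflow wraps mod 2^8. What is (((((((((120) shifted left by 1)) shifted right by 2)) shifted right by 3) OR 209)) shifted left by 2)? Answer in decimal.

120 = 01111000
→ shifted left by 1 (mod 2^8) → 11110000 = 240
→ shifted right by 2 → 00111100 = 60
→ shifted right by 3 → 00000111 = 7
209 = 11010001
→ OR → 11010111 = 215
→ shifted left by 2 (mod 2^8) → 01011100 = 92

92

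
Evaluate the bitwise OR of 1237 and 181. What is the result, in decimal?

1237 = 10011010101
181 = 00010110101
 OR → 10011110101 = 1269

1269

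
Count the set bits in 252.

6

252 = 11111100
Count the 1s: 1 + 1 + 1 + 1 + 1 + 1 = 6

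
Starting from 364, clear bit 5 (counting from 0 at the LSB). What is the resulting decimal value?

332

x = 101101100
bit 5 is currently 1; clear it via x & ~(1 << 5) = x & ~32
→ 101001100 = 332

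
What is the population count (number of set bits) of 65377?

11

65377 = 1111111101100001
Count the 1s: 1 + 1 + 1 + 1 + 1 + 1 + 1 + 1 + 1 + 1 + 1 = 11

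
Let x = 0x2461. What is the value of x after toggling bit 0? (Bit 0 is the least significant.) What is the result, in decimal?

9312

x = 10010001100001
bit 0 is currently 1; toggle it via x ^ (1 << 0) = x ^ 1
→ 10010001100000 = 9312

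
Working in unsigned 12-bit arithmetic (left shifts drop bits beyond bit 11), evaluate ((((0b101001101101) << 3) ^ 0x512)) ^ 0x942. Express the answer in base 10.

3896

0b101001101101 = 101001101101
→ << 3 (mod 2^12) → 001101101000 = 872
0x512 = 010100010010
→ ^ → 011001111010 = 1658
0x942 = 100101000010
→ ^ → 111100111000 = 3896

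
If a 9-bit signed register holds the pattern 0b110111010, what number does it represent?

pattern = 110111010 (MSB is 1 ⇒ negative)
Invert: 001000101, add 1 → 001000110 = 70, so the value is -70.
(Equivalently: 442 - 2^9 = 442 - 512 = -70.)

-70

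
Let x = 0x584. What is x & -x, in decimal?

4

x = 10110000100 = 1412
-x (two's complement) = …01001111100
AND   = 00000000100 = 4
(x & -x isolates the lowest set bit of x.)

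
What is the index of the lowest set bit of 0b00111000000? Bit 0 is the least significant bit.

6

0b00111000000 = 111000000
Trailing zeros: 6, so the lowest set bit is bit 6 (value 64).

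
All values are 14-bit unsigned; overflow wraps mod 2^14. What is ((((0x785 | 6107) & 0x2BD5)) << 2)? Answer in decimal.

0x785 = 00011110000101
6107 = 01011111011011
→ | → 01011111011111 = 6111
0x2BD5 = 10101111010101
→ & → 00001111010101 = 981
→ << 2 (mod 2^14) → 00111101010100 = 3924

3924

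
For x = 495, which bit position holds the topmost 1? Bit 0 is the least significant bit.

495 = 111101111
The topmost 1 is at position 8 (since 2^8 = 256 ≤ 495 < 512).

8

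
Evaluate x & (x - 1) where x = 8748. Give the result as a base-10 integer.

x = 10001000101100 = 8748
x - 1 = 10001000101011
AND   = 10001000101000 = 8744
(x & (x - 1) clears the lowest set bit of x.)

8744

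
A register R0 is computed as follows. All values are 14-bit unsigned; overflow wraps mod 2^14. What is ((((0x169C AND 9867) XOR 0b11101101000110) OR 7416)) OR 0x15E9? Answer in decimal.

15871

0x169C = 01011010011100
9867 = 10011010001011
→ AND → 00011010001000 = 1672
0b11101101000110 = 11101101000110
→ XOR → 11110111001110 = 15822
7416 = 01110011111000
→ OR → 11110111111110 = 15870
0x15E9 = 01010111101001
→ OR → 11110111111111 = 15871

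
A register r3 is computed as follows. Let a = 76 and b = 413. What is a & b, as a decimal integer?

12

76 = 001001100
413 = 110011101
AND → 000001100 = 12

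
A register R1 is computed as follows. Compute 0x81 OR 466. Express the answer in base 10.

467

0x81 = 010000001
466 = 111010010
 OR → 111010011 = 467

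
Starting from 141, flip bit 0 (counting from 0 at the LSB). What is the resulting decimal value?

x = 000010001101
bit 0 is currently 1; toggle it via x ^ (1 << 0) = x ^ 1
→ 000010001100 = 140

140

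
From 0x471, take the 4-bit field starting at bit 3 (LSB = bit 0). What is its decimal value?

v = 00010001110001
Shift right by 3: 00010001110
Mask low 4 bits: 1110 = 14

14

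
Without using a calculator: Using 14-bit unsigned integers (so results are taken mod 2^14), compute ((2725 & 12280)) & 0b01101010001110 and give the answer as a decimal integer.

2725 = 00101010100101
12280 = 10111111111000
→ & → 00101010100000 = 2720
0b01101010001110 = 01101010001110
→ & → 00101010000000 = 2688

2688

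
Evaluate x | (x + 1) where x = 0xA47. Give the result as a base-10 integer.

x = 101001000111 = 2631
x + 1 = 101001001000
OR    = 101001001111 = 2639
(x | (x + 1) sets the lowest cleared bit.)

2639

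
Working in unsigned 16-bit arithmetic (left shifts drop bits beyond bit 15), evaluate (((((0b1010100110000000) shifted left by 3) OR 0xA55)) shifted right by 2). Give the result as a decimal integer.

0b1010100110000000 = 1010100110000000
→ shifted left by 3 (mod 2^16) → 0100110000000000 = 19456
0xA55 = 0000101001010101
→ OR → 0100111001010101 = 20053
→ shifted right by 2 → 0001001110010101 = 5013

5013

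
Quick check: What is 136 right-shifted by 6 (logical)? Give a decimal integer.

136 = 10001000
shift right by 6 → 00000010 = 2
(equivalently, floor(136 / 64))

2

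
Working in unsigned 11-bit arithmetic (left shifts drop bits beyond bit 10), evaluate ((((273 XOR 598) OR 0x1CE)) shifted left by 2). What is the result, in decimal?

1852

273 = 00100010001
598 = 01001010110
→ XOR → 01101000111 = 839
0x1CE = 00111001110
→ OR → 01111001111 = 975
→ shifted left by 2 (mod 2^11) → 11100111100 = 1852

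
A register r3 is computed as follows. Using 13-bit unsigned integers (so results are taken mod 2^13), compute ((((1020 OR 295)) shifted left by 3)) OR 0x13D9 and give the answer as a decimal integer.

1020 = 0001111111100
295 = 0000100100111
→ OR → 0001111111111 = 1023
→ shifted left by 3 (mod 2^13) → 1111111111000 = 8184
0x13D9 = 1001111011001
→ OR → 1111111111001 = 8185

8185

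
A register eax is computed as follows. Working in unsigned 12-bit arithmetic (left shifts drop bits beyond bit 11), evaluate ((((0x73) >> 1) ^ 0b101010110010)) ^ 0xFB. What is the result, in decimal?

0x73 = 000001110011
→ >> 1 → 000000111001 = 57
0b101010110010 = 101010110010
→ ^ → 101010001011 = 2699
0xFB = 000011111011
→ ^ → 101001110000 = 2672

2672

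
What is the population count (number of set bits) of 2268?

2268 = 100011011100
Count the 1s: 1 + 1 + 1 + 1 + 1 + 1 = 6

6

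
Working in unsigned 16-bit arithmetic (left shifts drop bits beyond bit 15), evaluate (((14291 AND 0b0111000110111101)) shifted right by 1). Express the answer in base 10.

14291 = 0011011111010011
0b0111000110111101 = 0111000110111101
→ AND → 0011000110010001 = 12689
→ shifted right by 1 → 0001100011001000 = 6344

6344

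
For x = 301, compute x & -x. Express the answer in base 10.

x = 100101101 = 301
-x (two's complement) = …011010011
AND   = 000000001 = 1
(x & -x isolates the lowest set bit of x.)

1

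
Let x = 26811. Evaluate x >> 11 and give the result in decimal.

13

26811 = 110100010111011
shift right by 11 → 000000000001101 = 13
(equivalently, floor(26811 / 2048))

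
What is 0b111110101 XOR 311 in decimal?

194

a = 111110101
311 = 100110111
XOR → 011000010 = 194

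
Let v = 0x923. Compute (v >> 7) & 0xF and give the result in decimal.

2

v = 00100100100011
Shift right by 7: 0010010
Mask low 4 bits: 0010 = 2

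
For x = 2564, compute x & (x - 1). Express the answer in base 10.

x = 101000000100 = 2564
x - 1 = 101000000011
AND   = 101000000000 = 2560
(x & (x - 1) clears the lowest set bit of x.)

2560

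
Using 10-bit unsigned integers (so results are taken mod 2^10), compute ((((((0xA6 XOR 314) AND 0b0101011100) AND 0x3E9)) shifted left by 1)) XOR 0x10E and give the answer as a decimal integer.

0xA6 = 0010100110
314 = 0100111010
→ XOR → 0110011100 = 412
0b0101011100 = 0101011100
→ AND → 0100011100 = 284
0x3E9 = 1111101001
→ AND → 0100001000 = 264
→ shifted left by 1 (mod 2^10) → 1000010000 = 528
0x10E = 0100001110
→ XOR → 1100011110 = 798

798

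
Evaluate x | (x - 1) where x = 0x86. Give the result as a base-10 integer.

x = 10000110 = 134
x - 1 = 10000101
OR    = 10000111 = 135
(x | (x - 1) sets all bits below the lowest set bit.)

135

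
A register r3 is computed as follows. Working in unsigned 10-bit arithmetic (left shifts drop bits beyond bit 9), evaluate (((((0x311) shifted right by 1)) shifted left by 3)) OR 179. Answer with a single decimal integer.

243

0x311 = 1100010001
→ shifted right by 1 → 0110001000 = 392
→ shifted left by 3 (mod 2^10) → 0001000000 = 64
179 = 0010110011
→ OR → 0011110011 = 243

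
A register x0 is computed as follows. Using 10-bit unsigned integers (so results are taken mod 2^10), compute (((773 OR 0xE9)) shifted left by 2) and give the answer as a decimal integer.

948

773 = 1100000101
0xE9 = 0011101001
→ OR → 1111101101 = 1005
→ shifted left by 2 (mod 2^10) → 1110110100 = 948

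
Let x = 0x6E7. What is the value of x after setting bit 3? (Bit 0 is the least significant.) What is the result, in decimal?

x = 11011100111
bit 3 is currently 0; set it via x | (1 << 3) = x | 8
→ 11011101111 = 1775

1775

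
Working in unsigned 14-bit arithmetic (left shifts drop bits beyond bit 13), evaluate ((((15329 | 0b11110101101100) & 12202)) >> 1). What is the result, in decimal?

6100

15329 = 11101111100001
0b11110101101100 = 11110101101100
→ | → 11111111101101 = 16365
12202 = 10111110101010
→ & → 10111110101000 = 12200
→ >> 1 → 01011111010100 = 6100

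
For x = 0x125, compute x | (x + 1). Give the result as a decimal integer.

295

x = 100100101 = 293
x + 1 = 100100110
OR    = 100100111 = 295
(x | (x + 1) sets the lowest cleared bit.)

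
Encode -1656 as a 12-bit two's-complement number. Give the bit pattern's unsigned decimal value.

2440

1656 in 12 bits: 011001111000
Invert: 100110000111
Add 1:  100110001000 = 2440
(Check: 2^12 - 1656 = 4096 - 1656 = 2440.)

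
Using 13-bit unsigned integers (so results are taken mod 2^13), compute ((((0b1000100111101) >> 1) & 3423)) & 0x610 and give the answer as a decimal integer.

0b1000100111101 = 1000100111101
→ >> 1 → 0100010011110 = 2206
3423 = 0110101011111
→ & → 0100000011110 = 2078
0x610 = 0011000010000
→ & → 0000000010000 = 16

16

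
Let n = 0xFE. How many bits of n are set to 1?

0xFE = 11111110
Count the 1s: 1 + 1 + 1 + 1 + 1 + 1 + 1 = 7

7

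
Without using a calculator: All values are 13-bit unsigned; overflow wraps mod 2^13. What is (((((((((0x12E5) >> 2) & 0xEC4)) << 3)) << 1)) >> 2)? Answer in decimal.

512

0x12E5 = 1001011100101
→ >> 2 → 0010010111001 = 1209
0xEC4 = 0111011000100
→ & → 0010010000000 = 1152
→ << 3 (mod 2^13) → 0010000000000 = 1024
→ << 1 (mod 2^13) → 0100000000000 = 2048
→ >> 2 → 0001000000000 = 512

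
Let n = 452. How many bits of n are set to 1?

4

452 = 111000100
Count the 1s: 1 + 1 + 1 + 1 = 4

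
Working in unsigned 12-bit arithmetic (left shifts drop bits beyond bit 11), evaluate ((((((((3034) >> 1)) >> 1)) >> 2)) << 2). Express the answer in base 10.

3034 = 101111011010
→ >> 1 → 010111101101 = 1517
→ >> 1 → 001011110110 = 758
→ >> 2 → 000010111101 = 189
→ << 2 (mod 2^12) → 001011110100 = 756

756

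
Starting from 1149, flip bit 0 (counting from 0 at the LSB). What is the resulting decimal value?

1148

x = 10001111101
bit 0 is currently 1; toggle it via x ^ (1 << 0) = x ^ 1
→ 10001111100 = 1148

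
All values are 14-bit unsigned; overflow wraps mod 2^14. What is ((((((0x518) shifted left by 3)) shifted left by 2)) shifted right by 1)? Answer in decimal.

4480

0x518 = 00010100011000
→ shifted left by 3 (mod 2^14) → 10100011000000 = 10432
→ shifted left by 2 (mod 2^14) → 10001100000000 = 8960
→ shifted right by 1 → 01000110000000 = 4480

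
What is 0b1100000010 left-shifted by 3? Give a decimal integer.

6160

x = 0001100000010
shift left by 3 → 1100000010000 = 6160
(equivalently, 770 × 2^3 = 770 × 8)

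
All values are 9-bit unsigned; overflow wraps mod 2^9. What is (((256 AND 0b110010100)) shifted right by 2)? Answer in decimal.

64

256 = 100000000
0b110010100 = 110010100
→ AND → 100000000 = 256
→ shifted right by 2 → 001000000 = 64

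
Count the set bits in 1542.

1542 = 11000000110
Count the 1s: 1 + 1 + 1 + 1 = 4

4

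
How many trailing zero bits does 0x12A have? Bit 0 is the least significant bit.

1

0x12A = 100101010
Trailing zeros: 1, so the lowest set bit is bit 1 (value 2).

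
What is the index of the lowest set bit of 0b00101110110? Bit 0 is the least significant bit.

1

0b00101110110 = 101110110
Trailing zeros: 1, so the lowest set bit is bit 1 (value 2).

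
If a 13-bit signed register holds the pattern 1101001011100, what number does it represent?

pattern = 1101001011100 (MSB is 1 ⇒ negative)
Invert: 0010110100011, add 1 → 0010110100100 = 1444, so the value is -1444.
(Equivalently: 6748 - 2^13 = 6748 - 8192 = -1444.)

-1444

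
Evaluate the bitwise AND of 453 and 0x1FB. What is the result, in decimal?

449

453 = 111000101
0x1FB = 111111011
AND → 111000001 = 449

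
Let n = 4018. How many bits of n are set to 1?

4018 = 111110110010
Count the 1s: 1 + 1 + 1 + 1 + 1 + 1 + 1 + 1 = 8

8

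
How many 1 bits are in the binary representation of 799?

7

799 = 1100011111
Count the 1s: 1 + 1 + 1 + 1 + 1 + 1 + 1 = 7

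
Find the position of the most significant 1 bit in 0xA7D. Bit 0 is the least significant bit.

11

0xA7D = 101001111101
The topmost 1 is at position 11 (since 2^11 = 2048 ≤ 2685 < 4096).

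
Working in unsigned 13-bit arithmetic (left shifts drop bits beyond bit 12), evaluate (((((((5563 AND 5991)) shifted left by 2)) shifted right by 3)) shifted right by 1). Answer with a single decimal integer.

5563 = 1010110111011
5991 = 1011101100111
→ AND → 1010100100011 = 5411
→ shifted left by 2 (mod 2^13) → 1010010001100 = 5260
→ shifted right by 3 → 0001010010001 = 657
→ shifted right by 1 → 0000101001000 = 328

328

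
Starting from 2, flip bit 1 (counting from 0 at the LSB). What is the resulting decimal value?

x = 00000010
bit 1 is currently 1; toggle it via x ^ (1 << 1) = x ^ 2
→ 00000000 = 0

0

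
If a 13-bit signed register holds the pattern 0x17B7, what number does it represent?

pattern = 1011110110111 (MSB is 1 ⇒ negative)
Invert: 0100001001000, add 1 → 0100001001001 = 2121, so the value is -2121.
(Equivalently: 6071 - 2^13 = 6071 - 8192 = -2121.)

-2121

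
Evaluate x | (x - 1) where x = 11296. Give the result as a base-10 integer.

11327

x = 10110000100000 = 11296
x - 1 = 10110000011111
OR    = 10110000111111 = 11327
(x | (x - 1) sets all bits below the lowest set bit.)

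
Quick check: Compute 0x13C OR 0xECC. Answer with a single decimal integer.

0x13C = 000100111100
0xECC = 111011001100
 OR → 111111111100 = 4092

4092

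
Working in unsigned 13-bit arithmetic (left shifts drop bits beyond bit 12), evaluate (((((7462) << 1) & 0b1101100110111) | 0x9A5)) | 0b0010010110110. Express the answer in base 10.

8119

7462 = 1110100100110
→ << 1 (mod 2^13) → 1101001001100 = 6732
0b1101100110111 = 1101100110111
→ & → 1101000000100 = 6660
0x9A5 = 0100110100101
→ | → 1101110100101 = 7077
0b0010010110110 = 0010010110110
→ | → 1111110110111 = 8119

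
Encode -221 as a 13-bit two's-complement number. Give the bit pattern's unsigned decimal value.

221 in 13 bits: 0000011011101
Invert: 1111100100010
Add 1:  1111100100011 = 7971
(Check: 2^13 - 221 = 8192 - 221 = 7971.)

7971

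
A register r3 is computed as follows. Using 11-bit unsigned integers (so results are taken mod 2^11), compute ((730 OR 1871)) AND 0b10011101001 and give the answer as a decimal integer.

1225

730 = 01011011010
1871 = 11101001111
→ OR → 11111011111 = 2015
0b10011101001 = 10011101001
→ AND → 10011001001 = 1225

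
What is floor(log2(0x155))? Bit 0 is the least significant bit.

8

0x155 = 101010101
The topmost 1 is at position 8 (since 2^8 = 256 ≤ 341 < 512).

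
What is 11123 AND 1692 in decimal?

11123 = 10101101110011
1692 = 00011010011100
AND → 00001000010000 = 528

528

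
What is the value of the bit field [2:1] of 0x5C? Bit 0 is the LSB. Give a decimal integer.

v = 0001011100
Shift right by 1: 000101110
Mask low 2 bits: 10 = 2

2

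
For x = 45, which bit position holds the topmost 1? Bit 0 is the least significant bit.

45 = 101101
The topmost 1 is at position 5 (since 2^5 = 32 ≤ 45 < 64).

5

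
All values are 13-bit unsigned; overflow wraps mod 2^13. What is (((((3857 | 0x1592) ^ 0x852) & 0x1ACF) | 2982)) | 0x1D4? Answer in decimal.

7159

3857 = 0111100010001
0x1592 = 1010110010010
→ | → 1111110010011 = 8083
0x852 = 0100001010010
→ ^ → 1011111000001 = 6081
0x1ACF = 1101011001111
→ & → 1001011000001 = 4801
2982 = 0101110100110
→ | → 1101111100111 = 7143
0x1D4 = 0000111010100
→ | → 1101111110111 = 7159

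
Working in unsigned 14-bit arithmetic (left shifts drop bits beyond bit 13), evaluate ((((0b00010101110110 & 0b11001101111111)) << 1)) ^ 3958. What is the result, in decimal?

3482

0b00010101110110 = 00010101110110
0b11001101111111 = 11001101111111
→ & → 00000101110110 = 374
→ << 1 (mod 2^14) → 00001011101100 = 748
3958 = 00111101110110
→ ^ → 00110110011010 = 3482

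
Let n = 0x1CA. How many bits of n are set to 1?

5

0x1CA = 111001010
Count the 1s: 1 + 1 + 1 + 1 + 1 = 5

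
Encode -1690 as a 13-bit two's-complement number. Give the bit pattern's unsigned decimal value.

1690 in 13 bits: 0011010011010
Invert: 1100101100101
Add 1:  1100101100110 = 6502
(Check: 2^13 - 1690 = 8192 - 1690 = 6502.)

6502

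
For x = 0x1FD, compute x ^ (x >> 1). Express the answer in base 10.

259

x = 111111101 = 509
x>>1 = 011111110
XOR  = 100000011 = 259
(x ^ (x >> 1) gives the standard binary-reflected Gray code of x.)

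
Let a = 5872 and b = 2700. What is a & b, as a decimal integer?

640

5872 = 1011011110000
2700 = 0101010001100
AND → 0001010000000 = 640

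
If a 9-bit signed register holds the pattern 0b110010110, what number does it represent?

-106

pattern = 110010110 (MSB is 1 ⇒ negative)
Invert: 001101001, add 1 → 001101010 = 106, so the value is -106.
(Equivalently: 406 - 2^9 = 406 - 512 = -106.)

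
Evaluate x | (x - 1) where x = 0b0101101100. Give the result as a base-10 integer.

x = 101101100 = 364
x - 1 = 101101011
OR    = 101101111 = 367
(x | (x - 1) sets all bits below the lowest set bit.)

367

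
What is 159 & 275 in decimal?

159 = 010011111
275 = 100010011
AND → 000010011 = 19

19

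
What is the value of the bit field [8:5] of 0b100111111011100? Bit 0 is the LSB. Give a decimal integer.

14

v = 100111111011100
Shift right by 5: 1001111110
Mask low 4 bits: 1110 = 14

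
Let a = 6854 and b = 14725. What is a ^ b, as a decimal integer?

6854 = 01101011000110
14725 = 11100110000101
XOR → 10001101000011 = 9027

9027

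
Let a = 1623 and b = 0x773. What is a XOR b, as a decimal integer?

1623 = 11001010111
0x773 = 11101110011
XOR → 00100100100 = 292

292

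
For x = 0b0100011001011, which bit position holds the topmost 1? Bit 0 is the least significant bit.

11

0b0100011001011 = 100011001011
The topmost 1 is at position 11 (since 2^11 = 2048 ≤ 2251 < 4096).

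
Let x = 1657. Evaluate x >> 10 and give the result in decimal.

1657 = 11001111001
shift right by 10 → 00000000001 = 1
(equivalently, floor(1657 / 1024))

1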